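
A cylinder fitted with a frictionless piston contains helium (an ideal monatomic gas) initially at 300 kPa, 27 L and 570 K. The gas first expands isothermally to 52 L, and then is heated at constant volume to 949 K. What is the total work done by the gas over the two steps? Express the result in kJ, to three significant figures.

Step 1 (isothermal): W = P₁V₁ ln(V₂/V₁) = (8100) ln(52/27) = 5309 J.
Step 2 (isochoric): W = 0 (constant volume).
W_total = 5309 + 0 = 5309 J.

W_total ≈ 5.31 kJ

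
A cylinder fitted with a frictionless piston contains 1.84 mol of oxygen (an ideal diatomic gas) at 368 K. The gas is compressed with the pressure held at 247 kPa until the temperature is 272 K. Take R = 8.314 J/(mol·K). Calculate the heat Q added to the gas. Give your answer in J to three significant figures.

Q ≈ -5140 J

Isobaric: W = nRΔT = (1.84)(8.314)(-96) = -1469 J.
ΔU = nCᵥΔT with Cᵥ = 5R/2: ΔU = (1.84)(20.79)(-96) = -3671 J.
Q = ΔU + W = -3671 − 1469 = -5140 J.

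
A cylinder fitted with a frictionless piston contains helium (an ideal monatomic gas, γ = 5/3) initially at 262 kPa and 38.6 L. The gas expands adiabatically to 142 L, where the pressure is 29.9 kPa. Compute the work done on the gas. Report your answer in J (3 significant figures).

W ≈ -8800 J

Adiabatic: W = (P₁V₁ − P₂V₂)/(γ − 1) with γ = 5/3.
P₁V₁ = 10113 J, P₂V₂ = 4246 J.
W = (10113 − 4246) / 0.6667 = 8801 J.
Work on gas = −W_by = -8801 J.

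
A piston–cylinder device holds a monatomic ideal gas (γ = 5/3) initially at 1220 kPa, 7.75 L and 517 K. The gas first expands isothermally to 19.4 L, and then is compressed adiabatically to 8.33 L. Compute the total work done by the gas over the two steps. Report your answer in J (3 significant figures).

Step 1 (isothermal): W = P₁V₁ ln(V₂/V₁) = (9455) ln(19.4/7.75) = 8676 J.
After step 1: P = 487.4 kPa, V = 19.4 L, T = 517 K.
Step 2 (adiabatic): W = (P₁V₁ − P₂V₂)/(γ−1) = (9455 − 16612)/0.667 = -10736 J.
W_total = 8676 − 10736 = -2060 J.

W_total ≈ -2060 J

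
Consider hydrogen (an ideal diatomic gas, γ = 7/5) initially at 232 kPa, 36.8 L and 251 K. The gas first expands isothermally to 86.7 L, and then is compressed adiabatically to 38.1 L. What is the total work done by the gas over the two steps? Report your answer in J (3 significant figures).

Step 1 (isothermal): W = P₁V₁ ln(V₂/V₁) = (8538) ln(86.7/36.8) = 7316 J.
After step 1: P = 98.47 kPa, V = 86.7 L, T = 251 K.
Step 2 (adiabatic): W = (P₁V₁ − P₂V₂)/(γ−1) = (8538 − 11862)/0.4 = -8312 J.
W_total = 7316 − 8312 = -995.7 J.

W_total ≈ -996 J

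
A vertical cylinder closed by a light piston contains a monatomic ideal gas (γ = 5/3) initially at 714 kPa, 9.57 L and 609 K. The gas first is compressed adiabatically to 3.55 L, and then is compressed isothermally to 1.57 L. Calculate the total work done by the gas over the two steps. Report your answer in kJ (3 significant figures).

W_total ≈ -20.4 kJ

Step 1 (adiabatic): W = (P₁V₁ − P₂V₂)/(γ−1) = (6833 − 13235)/0.667 = -9603 J.
After step 1: P = 3728 kPa, V = 3.55 L, T = 1180 K.
Step 2 (isothermal): W = P₁V₁ ln(V₂/V₁) = (13235) ln(1.57/3.55) = -10798 J.
W_total = -9603 − 10798 = -20402 J.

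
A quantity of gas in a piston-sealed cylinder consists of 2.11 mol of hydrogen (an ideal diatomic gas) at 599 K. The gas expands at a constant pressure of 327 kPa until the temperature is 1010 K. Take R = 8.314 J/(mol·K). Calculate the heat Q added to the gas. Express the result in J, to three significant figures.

Isobaric: W = nRΔT = (2.11)(8.314)(411) = 7210 J.
ΔU = nCᵥΔT with Cᵥ = 5R/2: ΔU = (2.11)(20.79)(411) = 18025 J.
Q = ΔU + W = 18025 + 7210 = 25235 J.

Q ≈ 25200 J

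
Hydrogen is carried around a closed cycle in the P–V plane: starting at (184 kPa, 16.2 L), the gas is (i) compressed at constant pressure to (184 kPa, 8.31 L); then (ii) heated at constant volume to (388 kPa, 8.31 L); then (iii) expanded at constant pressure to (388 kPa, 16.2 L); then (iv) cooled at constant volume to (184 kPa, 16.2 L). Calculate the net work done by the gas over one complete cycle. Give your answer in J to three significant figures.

Constant-volume legs do no work.
W(i) = (184)(8.31 − 16.2) = -1452 J; W(iii) = (388)(16.2 − 8.31) = 3061 J.
W_net = -1452 + 3061 = 1610 J (the clockwise enclosed area).

W_net ≈ 1610 J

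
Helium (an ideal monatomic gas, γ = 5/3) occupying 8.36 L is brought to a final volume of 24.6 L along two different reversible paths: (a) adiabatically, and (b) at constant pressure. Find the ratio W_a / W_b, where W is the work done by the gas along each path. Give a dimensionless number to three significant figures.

Path (a) adiabatic: W = P₁V₁(1 − (V₁/V₂)^(γ−1))/(γ−1) → W_a/(P₁V₁) = 0.7695.
Path (b) isobaric: W = P₁(V₂ − V₁) → W_b/(P₁V₁) = 1.943.
W_a / W_b = 0.7695 / 1.943 = 0.3961.

W_a / W_b ≈ 0.396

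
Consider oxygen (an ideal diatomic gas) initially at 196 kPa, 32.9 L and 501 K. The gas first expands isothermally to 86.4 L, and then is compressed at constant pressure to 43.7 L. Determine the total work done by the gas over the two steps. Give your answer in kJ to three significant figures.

Step 1 (isothermal): W = P₁V₁ ln(V₂/V₁) = (6448) ln(86.4/32.9) = 6226 J.
After step 1: P = 74.63 kPa, V = 86.4 L, T = 501 K.
Step 2 (isobaric): W = PΔV = (74.63 kPa)(43.7 − 86.4 L) = -3187 J.
W_total = 6226 − 3187 = 3039 J.

W_total ≈ 3.04 kJ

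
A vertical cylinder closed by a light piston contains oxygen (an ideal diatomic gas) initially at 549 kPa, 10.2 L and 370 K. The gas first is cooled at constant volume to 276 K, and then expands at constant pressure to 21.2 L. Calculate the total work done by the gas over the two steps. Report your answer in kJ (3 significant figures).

Step 1 (isochoric): W = 0 (constant volume).
After step 1: P = 409.5 kPa (V unchanged).
Step 2 (isobaric): W = PΔV = (409.5 kPa)(21.2 − 10.2 L) = 4505 J.
W_total = 0 + 4505 = 4505 J.

W_total ≈ 4.50 kJ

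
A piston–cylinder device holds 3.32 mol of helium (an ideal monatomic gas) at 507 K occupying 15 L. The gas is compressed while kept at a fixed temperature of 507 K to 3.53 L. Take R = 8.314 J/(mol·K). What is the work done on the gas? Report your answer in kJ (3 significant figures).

W ≈ 20.2 kJ

Isothermal: W = nRT ln(V₂/V₁).
W = (3.32)(8.314)(507) × ln(3.53/15)
  = 13994 × -1.447
W_by_gas = -20247 J; work on gas = −W_by = 20247 J.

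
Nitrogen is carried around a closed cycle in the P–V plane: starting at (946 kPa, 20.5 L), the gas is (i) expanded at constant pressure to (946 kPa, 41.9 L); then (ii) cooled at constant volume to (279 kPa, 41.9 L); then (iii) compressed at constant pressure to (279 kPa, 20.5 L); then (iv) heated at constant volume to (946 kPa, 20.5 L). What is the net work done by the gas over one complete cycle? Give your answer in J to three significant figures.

Constant-volume legs do no work.
W(i) = (946)(41.9 − 20.5) = 20244 J; W(iii) = (279)(20.5 − 41.9) = -5971 J.
W_net = 20244 − 5971 = 14274 J (the clockwise enclosed area).

W_net ≈ 14300 J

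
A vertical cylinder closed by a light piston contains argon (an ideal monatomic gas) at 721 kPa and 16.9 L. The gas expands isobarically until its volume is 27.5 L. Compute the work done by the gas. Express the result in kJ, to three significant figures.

W ≈ 7.64 kJ

Isobaric: W = P ΔV.
W = (721 kPa)(27.5 − 16.9 L) = (721)(10.6) = 7643 J.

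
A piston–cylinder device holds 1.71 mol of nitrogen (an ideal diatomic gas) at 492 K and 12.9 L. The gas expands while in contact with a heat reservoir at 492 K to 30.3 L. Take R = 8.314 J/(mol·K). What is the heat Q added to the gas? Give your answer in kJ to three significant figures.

Isothermal ⇒ ΔU = 0, so Q = W = nRT ln(V₂/V₁).
Q = (1.71)(8.314)(492) ln(30.3/12.9) = 6995 × 0.8539 = 5973 J.

Q ≈ 5.97 kJ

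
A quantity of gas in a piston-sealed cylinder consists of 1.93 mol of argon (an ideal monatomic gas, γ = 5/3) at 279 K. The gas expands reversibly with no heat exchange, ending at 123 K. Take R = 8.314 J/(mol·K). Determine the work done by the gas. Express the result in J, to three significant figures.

Adiabatic ⇒ Q = 0, so W_by = −ΔU = nCᵥ(T₁ − T₂).
Cᵥ = 3R/2 = 12.47 J/(mol·K).
W = (1.93)(12.47)(279 − 123) = 3755 J.

W ≈ 3750 J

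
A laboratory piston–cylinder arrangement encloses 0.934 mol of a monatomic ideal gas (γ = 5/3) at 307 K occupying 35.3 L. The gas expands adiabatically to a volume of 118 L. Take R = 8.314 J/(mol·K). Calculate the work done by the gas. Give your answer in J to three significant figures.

W ≈ 1980 J

Adiabatic: TV^(γ−1) = const with γ = 5/3.
T₂ = T₁ (V₁/V₂)^(γ−1) = 307 × (35.3/118)^0.667 = 307 × 0.4473 = 137.3 K.
W_by = nCᵥ(T₁ − T₂) = (0.934)(12.47)(307 − 137.3) = 1976 J.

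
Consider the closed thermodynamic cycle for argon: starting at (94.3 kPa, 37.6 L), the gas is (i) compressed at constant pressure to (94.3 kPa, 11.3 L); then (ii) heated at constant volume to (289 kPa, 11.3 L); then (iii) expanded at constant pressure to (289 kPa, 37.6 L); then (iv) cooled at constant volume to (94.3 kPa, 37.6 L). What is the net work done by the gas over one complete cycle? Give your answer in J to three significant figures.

W_net ≈ 5120 J

Constant-volume legs do no work.
W(i) = (94.3)(11.3 − 37.6) = -2480 J; W(iii) = (289)(37.6 − 11.3) = 7601 J.
W_net = -2480 + 7601 = 5121 J (the clockwise enclosed area).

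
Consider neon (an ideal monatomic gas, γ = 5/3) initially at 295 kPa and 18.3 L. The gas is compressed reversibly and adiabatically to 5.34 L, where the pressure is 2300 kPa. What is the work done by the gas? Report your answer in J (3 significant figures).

W ≈ -10300 J

Adiabatic: W = (P₁V₁ − P₂V₂)/(γ − 1) with γ = 5/3.
P₁V₁ = 5398 J, P₂V₂ = 12282 J.
W = (5398 − 12282) / 0.6667 = -10325 J.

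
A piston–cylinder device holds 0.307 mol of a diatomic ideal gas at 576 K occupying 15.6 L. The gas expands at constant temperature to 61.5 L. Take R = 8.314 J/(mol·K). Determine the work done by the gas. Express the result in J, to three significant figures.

Isothermal: W = nRT ln(V₂/V₁).
W = (0.307)(8.314)(576) × ln(61.5/15.6)
  = 1470 × 1.372
W_by_gas = 2017 J.

W ≈ 2020 J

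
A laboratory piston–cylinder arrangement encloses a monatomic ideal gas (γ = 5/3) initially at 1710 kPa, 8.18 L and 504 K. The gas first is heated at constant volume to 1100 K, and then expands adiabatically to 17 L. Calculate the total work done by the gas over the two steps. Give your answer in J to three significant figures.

Step 1 (isochoric): W = 0 (constant volume).
After step 1: P = 3732 kPa (V unchanged).
Step 2 (adiabatic): W = (P₁V₁ − P₂V₂)/(γ−1) = (30529 − 18746)/0.667 = 17674 J.
W_total = 0 + 17674 = 17674 J.

W_total ≈ 17700 J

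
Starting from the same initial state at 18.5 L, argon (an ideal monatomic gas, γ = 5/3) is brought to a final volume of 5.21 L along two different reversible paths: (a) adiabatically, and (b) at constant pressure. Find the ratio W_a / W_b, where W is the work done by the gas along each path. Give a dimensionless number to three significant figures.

W_a / W_b ≈ 2.77

Path (a) adiabatic: W = P₁V₁(1 − (V₁/V₂)^(γ−1))/(γ−1) → W_a/(P₁V₁) = -1.991.
Path (b) isobaric: W = P₁(V₂ − V₁) → W_b/(P₁V₁) = -0.7184.
W_a / W_b = -1.991 / -0.7184 = 2.772.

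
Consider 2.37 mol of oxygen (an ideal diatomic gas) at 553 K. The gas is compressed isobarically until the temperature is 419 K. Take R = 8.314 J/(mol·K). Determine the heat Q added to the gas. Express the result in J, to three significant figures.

Isobaric: W = nRΔT = (2.37)(8.314)(-134) = -2640 J.
ΔU = nCᵥΔT with Cᵥ = 5R/2: ΔU = (2.37)(20.79)(-134) = -6601 J.
Q = ΔU + W = -6601 − 2640 = -9241 J.

Q ≈ -9240 J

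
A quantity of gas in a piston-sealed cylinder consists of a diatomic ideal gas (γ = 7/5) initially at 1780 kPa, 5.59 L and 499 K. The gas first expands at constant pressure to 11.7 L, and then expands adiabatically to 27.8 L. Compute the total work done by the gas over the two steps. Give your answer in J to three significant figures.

Step 1 (isobaric): W = PΔV = (1780 kPa)(11.7 − 5.59 L) = 10876 J.
After step 1: P = 1780 kPa, V = 11.7 L, T = 1044 K.
Step 2 (adiabatic): W = (P₁V₁ − P₂V₂)/(γ−1) = (20826 − 14732)/0.4 = 15235 J.
W_total = 10876 + 15235 = 26111 J.

W_total ≈ 26100 J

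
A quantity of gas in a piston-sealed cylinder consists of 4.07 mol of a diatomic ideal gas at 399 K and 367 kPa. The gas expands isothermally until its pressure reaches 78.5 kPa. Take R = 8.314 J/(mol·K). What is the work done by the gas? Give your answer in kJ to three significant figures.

W ≈ 20.8 kJ

Isothermal process: W = nRT ln(V₂/V₁) = nRT ln(P₁/P₂).
W = (4.07)(8.314)(399) × ln(367/78.5)
  = 13501 × ln(4.675) = 13501 × 1.542
W_by_gas = 20823 J.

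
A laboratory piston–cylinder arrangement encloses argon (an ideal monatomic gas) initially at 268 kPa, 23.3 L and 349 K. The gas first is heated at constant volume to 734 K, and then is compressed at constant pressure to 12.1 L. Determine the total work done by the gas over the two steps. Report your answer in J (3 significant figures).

Step 1 (isochoric): W = 0 (constant volume).
After step 1: P = 563.6 kPa (V unchanged).
Step 2 (isobaric): W = PΔV = (563.6 kPa)(12.1 − 23.3 L) = -6313 J.
W_total = 0 − 6313 = -6313 J.

W_total ≈ -6310 J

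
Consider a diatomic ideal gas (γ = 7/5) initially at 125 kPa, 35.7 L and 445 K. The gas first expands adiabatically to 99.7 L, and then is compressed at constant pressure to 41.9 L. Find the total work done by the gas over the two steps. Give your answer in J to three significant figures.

Step 1 (adiabatic): W = (P₁V₁ − P₂V₂)/(γ−1) = (4462 − 2959)/0.4 = 3758 J.
After step 1: P = 29.68 kPa, V = 99.7 L, T = 295.1 K.
Step 2 (isobaric): W = PΔV = (29.68 kPa)(41.9 − 99.7 L) = -1716 J.
W_total = 3758 − 1716 = 2043 J.

W_total ≈ 2040 J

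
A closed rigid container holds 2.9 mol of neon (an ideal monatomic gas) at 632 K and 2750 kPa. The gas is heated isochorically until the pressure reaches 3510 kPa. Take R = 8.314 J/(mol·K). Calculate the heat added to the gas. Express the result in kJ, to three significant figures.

Constant volume ⇒ W = 0, so Q = ΔU = nCᵥΔT with Cᵥ = 3R/2 = 12.47 J/(mol·K).
At constant V, T₂/T₁ = P₂/P₁ ⇒ ΔT = T₁(P₂/P₁ − 1) = 632·(3510/2750 − 1) = 174.7 K.
ΔU = (2.9)(12.47)(174.7) = 6317 J.

Q ≈ 6.32 kJ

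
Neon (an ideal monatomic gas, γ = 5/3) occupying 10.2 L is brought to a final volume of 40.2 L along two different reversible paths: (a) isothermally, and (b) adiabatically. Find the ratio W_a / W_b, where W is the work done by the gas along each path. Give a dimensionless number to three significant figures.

Path (a) isothermal: W = P₁V₁ ln(V₂/V₁) → W_a/(P₁V₁) = 1.371.
Path (b) adiabatic: W = P₁V₁(1 − (V₁/V₂)^(γ−1))/(γ−1) → W_b/(P₁V₁) = 0.8988.
W_a / W_b = 1.371 / 0.8988 = 1.526.

W_a / W_b ≈ 1.53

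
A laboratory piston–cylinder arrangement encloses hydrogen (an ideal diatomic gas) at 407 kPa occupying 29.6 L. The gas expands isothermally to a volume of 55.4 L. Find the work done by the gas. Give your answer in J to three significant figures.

W ≈ 7550 J

Isothermal: W = nRT ln(V₂/V₁) = P₁V₁ ln(V₂/V₁).
P₁V₁ = (407 kPa)(29.6 L) = 12047 J.
W = 12047 × ln(55.4/29.6) = 12047 × 0.6268
W_by_gas = 7551 J.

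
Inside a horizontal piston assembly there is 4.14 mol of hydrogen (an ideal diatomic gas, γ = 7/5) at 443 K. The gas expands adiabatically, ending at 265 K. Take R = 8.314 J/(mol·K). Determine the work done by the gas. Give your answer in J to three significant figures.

Adiabatic ⇒ Q = 0, so W_by = −ΔU = nCᵥ(T₁ − T₂).
Cᵥ = 5R/2 = 20.79 J/(mol·K).
W = (4.14)(20.79)(443 − 265) = 15317 J.

W ≈ 15300 J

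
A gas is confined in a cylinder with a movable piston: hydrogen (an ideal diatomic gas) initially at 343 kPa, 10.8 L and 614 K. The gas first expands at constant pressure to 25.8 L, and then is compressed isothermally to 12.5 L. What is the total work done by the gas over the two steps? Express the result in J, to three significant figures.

W_total ≈ -1270 J

Step 1 (isobaric): W = PΔV = (343 kPa)(25.8 − 10.8 L) = 5145 J.
After step 1: P = 343 kPa, V = 25.8 L, T = 1467 K.
Step 2 (isothermal): W = P₁V₁ ln(V₂/V₁) = (8849) ln(12.5/25.8) = -6413 J.
W_total = 5145 − 6413 = -1268 J.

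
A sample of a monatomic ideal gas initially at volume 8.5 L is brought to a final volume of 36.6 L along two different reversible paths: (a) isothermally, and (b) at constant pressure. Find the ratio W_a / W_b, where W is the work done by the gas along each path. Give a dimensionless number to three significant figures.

Path (a) isothermal: W = P₁V₁ ln(V₂/V₁) → W_a/(P₁V₁) = 1.46.
Path (b) isobaric: W = P₁(V₂ − V₁) → W_b/(P₁V₁) = 3.306.
W_a / W_b = 1.46 / 3.306 = 0.4416.

W_a / W_b ≈ 0.442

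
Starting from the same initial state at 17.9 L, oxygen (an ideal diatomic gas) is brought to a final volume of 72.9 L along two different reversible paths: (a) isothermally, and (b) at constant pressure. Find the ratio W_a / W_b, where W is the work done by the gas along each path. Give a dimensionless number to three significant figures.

Path (a) isothermal: W = P₁V₁ ln(V₂/V₁) → W_a/(P₁V₁) = 1.404.
Path (b) isobaric: W = P₁(V₂ − V₁) → W_b/(P₁V₁) = 3.073.
W_a / W_b = 1.404 / 3.073 = 0.457.

W_a / W_b ≈ 0.457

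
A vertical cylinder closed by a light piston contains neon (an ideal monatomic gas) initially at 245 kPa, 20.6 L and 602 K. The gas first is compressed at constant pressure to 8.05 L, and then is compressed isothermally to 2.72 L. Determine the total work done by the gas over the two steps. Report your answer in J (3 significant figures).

W_total ≈ -5210 J

Step 1 (isobaric): W = PΔV = (245 kPa)(8.05 − 20.6 L) = -3075 J.
After step 1: P = 245 kPa, V = 8.05 L, T = 235.2 K.
Step 2 (isothermal): W = P₁V₁ ln(V₂/V₁) = (1972) ln(2.72/8.05) = -2140 J.
W_total = -3075 − 2140 = -5215 J.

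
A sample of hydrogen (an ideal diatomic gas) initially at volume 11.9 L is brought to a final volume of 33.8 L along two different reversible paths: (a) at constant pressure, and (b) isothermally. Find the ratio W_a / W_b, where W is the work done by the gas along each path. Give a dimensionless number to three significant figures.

Path (a) isobaric: W = P₁(V₂ − V₁) → W_a/(P₁V₁) = 1.84.
Path (b) isothermal: W = P₁V₁ ln(V₂/V₁) → W_b/(P₁V₁) = 1.044.
W_a / W_b = 1.84 / 1.044 = 1.763.

W_a / W_b ≈ 1.76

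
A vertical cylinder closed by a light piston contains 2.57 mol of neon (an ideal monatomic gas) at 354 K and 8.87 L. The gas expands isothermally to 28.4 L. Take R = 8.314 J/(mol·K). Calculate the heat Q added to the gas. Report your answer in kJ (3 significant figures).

Isothermal ⇒ ΔU = 0, so Q = W = nRT ln(V₂/V₁).
Q = (2.57)(8.314)(354) ln(28.4/8.87) = 7564 × 1.164 = 8802 J.

Q ≈ 8.80 kJ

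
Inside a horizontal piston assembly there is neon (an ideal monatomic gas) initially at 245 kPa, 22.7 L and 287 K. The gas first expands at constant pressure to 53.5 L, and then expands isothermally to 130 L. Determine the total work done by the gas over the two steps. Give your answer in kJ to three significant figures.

Step 1 (isobaric): W = PΔV = (245 kPa)(53.5 − 22.7 L) = 7546 J.
After step 1: P = 245 kPa, V = 53.5 L, T = 676.4 K.
Step 2 (isothermal): W = P₁V₁ ln(V₂/V₁) = (13108) ln(130/53.5) = 11638 J.
W_total = 7546 + 11638 = 19184 J.

W_total ≈ 19.2 kJ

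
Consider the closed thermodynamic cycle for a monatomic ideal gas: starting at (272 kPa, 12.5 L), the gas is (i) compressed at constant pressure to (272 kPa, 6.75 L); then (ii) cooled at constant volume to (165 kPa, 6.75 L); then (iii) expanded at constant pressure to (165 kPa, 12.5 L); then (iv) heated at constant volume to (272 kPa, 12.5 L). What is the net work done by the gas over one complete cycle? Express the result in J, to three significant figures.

Constant-volume legs do no work.
W(i) = (272)(6.75 − 12.5) = -1564 J; W(iii) = (165)(12.5 − 6.75) = 948.8 J.
W_net = -1564 + 948.8 = -615.2 J (the counter-clockwise enclosed area).

W_net ≈ -615 J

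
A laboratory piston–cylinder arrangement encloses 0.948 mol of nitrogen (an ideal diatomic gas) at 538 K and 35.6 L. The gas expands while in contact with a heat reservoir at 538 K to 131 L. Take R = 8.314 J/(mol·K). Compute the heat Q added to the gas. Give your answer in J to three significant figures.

Isothermal ⇒ ΔU = 0, so Q = W = nRT ln(V₂/V₁).
Q = (0.948)(8.314)(538) ln(131/35.6) = 4240 × 1.303 = 5525 J.

Q ≈ 5520 J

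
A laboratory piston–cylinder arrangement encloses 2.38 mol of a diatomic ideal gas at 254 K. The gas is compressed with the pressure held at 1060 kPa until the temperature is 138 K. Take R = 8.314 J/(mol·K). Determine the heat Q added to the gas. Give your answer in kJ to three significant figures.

Isobaric: W = nRΔT = (2.38)(8.314)(-116) = -2295 J.
ΔU = nCᵥΔT with Cᵥ = 5R/2: ΔU = (2.38)(20.79)(-116) = -5738 J.
Q = ΔU + W = -5738 − 2295 = -8034 J.

Q ≈ -8.03 kJ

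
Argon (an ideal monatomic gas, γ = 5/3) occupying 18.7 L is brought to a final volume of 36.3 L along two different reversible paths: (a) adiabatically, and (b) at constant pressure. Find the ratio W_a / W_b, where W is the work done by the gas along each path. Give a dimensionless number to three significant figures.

Path (a) adiabatic: W = P₁V₁(1 − (V₁/V₂)^(γ−1))/(γ−1) → W_a/(P₁V₁) = 0.5361.
Path (b) isobaric: W = P₁(V₂ − V₁) → W_b/(P₁V₁) = 0.9412.
W_a / W_b = 0.5361 / 0.9412 = 0.5696.

W_a / W_b ≈ 0.570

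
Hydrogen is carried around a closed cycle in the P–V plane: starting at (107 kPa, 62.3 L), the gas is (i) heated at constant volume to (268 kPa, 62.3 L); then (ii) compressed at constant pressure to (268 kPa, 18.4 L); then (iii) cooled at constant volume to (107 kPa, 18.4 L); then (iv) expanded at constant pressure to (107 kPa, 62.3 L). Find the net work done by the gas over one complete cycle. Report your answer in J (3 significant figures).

W_net ≈ -7070 J

Constant-volume legs do no work.
W(ii) = (268)(18.4 − 62.3) = -11765 J; W(iv) = (107)(62.3 − 18.4) = 4697 J.
W_net = -11765 + 4697 = -7068 J (the counter-clockwise enclosed area).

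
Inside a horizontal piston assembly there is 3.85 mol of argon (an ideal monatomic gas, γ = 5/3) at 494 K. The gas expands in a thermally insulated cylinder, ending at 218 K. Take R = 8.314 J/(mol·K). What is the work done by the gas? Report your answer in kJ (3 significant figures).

Adiabatic ⇒ Q = 0, so W_by = −ΔU = nCᵥ(T₁ − T₂).
Cᵥ = 3R/2 = 12.47 J/(mol·K).
W = (3.85)(12.47)(494 − 218) = 13252 J.

W ≈ 13.3 kJ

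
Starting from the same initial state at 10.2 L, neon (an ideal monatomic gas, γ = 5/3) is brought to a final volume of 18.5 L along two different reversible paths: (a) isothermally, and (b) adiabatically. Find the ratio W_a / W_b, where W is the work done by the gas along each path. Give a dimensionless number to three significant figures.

W_a / W_b ≈ 1.21

Path (a) isothermal: W = P₁V₁ ln(V₂/V₁) → W_a/(P₁V₁) = 0.5954.
Path (b) adiabatic: W = P₁V₁(1 − (V₁/V₂)^(γ−1))/(γ−1) → W_b/(P₁V₁) = 0.4914.
W_a / W_b = 0.5954 / 0.4914 = 1.212.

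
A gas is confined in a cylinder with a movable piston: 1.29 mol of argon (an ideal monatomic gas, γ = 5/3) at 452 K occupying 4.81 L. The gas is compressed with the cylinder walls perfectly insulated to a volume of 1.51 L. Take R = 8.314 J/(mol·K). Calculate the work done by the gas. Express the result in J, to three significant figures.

Adiabatic: TV^(γ−1) = const with γ = 5/3.
T₂ = T₁ (V₁/V₂)^(γ−1) = 452 × (4.81/1.51)^0.667 = 452 × 2.165 = 978.6 K.
W_by = nCᵥ(T₁ − T₂) = (1.29)(12.47)(452 − 978.6) = -8471 J.

W ≈ -8470 J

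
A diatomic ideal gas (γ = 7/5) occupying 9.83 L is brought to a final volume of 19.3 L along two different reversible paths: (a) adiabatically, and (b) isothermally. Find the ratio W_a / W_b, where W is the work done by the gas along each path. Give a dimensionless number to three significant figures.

Path (a) adiabatic: W = P₁V₁(1 − (V₁/V₂)^(γ−1))/(γ−1) → W_a/(P₁V₁) = 0.5913.
Path (b) isothermal: W = P₁V₁ ln(V₂/V₁) → W_b/(P₁V₁) = 0.6747.
W_a / W_b = 0.5913 / 0.6747 = 0.8764.

W_a / W_b ≈ 0.876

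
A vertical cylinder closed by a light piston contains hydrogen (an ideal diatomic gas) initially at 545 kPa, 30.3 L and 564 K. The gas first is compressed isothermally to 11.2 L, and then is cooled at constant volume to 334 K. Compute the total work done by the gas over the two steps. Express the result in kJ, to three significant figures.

W_total ≈ -16.4 kJ

Step 1 (isothermal): W = P₁V₁ ln(V₂/V₁) = (16514) ln(11.2/30.3) = -16435 J.
Step 2 (isochoric): W = 0 (constant volume).
W_total = -16435 + 0 = -16435 J.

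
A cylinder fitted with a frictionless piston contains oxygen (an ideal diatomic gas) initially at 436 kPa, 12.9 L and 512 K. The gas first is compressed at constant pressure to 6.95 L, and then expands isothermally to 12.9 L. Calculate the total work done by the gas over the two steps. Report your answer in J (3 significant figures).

Step 1 (isobaric): W = PΔV = (436 kPa)(6.95 − 12.9 L) = -2594 J.
After step 1: P = 436 kPa, V = 6.95 L, T = 275.8 K.
Step 2 (isothermal): W = P₁V₁ ln(V₂/V₁) = (3030) ln(12.9/6.95) = 1874 J.
W_total = -2594 + 1874 = -720.1 J.

W_total ≈ -720 J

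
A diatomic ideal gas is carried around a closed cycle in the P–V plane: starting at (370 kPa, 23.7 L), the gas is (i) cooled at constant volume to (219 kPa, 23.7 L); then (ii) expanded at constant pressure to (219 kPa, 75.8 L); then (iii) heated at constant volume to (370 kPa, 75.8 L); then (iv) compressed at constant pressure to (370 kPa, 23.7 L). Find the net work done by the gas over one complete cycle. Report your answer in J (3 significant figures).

Constant-volume legs do no work.
W(ii) = (219)(75.8 − 23.7) = 11410 J; W(iv) = (370)(23.7 − 75.8) = -19277 J.
W_net = 11410 − 19277 = -7867 J (the counter-clockwise enclosed area).

W_net ≈ -7870 J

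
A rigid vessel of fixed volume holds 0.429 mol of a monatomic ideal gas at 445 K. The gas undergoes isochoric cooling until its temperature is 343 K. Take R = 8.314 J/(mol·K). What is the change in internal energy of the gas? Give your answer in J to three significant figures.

ΔU ≈ -546 J

Constant volume ⇒ W = 0, so Q = ΔU = nCᵥΔT with Cᵥ = 3R/2 = 12.47 J/(mol·K).
ΔU = (0.429)(12.47)(343 − 445) = -545.7 J.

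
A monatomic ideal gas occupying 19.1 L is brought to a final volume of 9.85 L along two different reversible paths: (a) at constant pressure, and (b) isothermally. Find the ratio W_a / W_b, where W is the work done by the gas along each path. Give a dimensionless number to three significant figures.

W_a / W_b ≈ 0.731

Path (a) isobaric: W = P₁(V₂ − V₁) → W_a/(P₁V₁) = -0.4843.
Path (b) isothermal: W = P₁V₁ ln(V₂/V₁) → W_b/(P₁V₁) = -0.6622.
W_a / W_b = -0.4843 / -0.6622 = 0.7313.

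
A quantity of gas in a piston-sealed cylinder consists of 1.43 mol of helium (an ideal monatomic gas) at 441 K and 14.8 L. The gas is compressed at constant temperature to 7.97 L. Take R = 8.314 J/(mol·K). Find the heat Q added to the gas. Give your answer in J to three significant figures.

Isothermal ⇒ ΔU = 0, so Q = W = nRT ln(V₂/V₁).
Q = (1.43)(8.314)(441) ln(7.97/14.8) = 5243 × -0.6189 = -3245 J.

Q ≈ -3250 J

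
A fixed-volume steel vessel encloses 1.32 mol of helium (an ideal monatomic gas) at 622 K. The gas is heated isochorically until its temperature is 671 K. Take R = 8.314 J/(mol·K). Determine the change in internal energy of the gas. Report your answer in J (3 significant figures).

Constant volume ⇒ W = 0, so Q = ΔU = nCᵥΔT with Cᵥ = 3R/2 = 12.47 J/(mol·K).
ΔU = (1.32)(12.47)(671 − 622) = 806.6 J.

ΔU ≈ 807 J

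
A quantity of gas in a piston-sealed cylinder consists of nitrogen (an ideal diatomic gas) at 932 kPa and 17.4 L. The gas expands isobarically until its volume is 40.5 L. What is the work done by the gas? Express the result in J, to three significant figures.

Isobaric: W = P ΔV.
W = (932 kPa)(40.5 − 17.4 L) = (932)(23.1) = 21529 J.

W ≈ 21500 J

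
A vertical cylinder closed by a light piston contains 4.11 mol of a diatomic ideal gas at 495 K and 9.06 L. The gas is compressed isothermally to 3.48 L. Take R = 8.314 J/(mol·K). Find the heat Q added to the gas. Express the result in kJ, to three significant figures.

Isothermal ⇒ ΔU = 0, so Q = W = nRT ln(V₂/V₁).
Q = (4.11)(8.314)(495) ln(3.48/9.06) = 16914 × -0.9568 = -16184 J.

Q ≈ -16.2 kJ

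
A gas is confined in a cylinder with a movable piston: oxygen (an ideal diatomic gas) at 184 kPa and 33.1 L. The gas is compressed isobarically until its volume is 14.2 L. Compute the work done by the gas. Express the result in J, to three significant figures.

Isobaric: W = P ΔV.
W = (184 kPa)(14.2 − 33.1 L) = (184)(-18.9) = -3478 J.

W ≈ -3480 J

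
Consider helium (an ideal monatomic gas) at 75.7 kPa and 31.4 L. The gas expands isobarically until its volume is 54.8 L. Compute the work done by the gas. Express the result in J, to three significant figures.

W ≈ 1770 J

Isobaric: W = P ΔV.
W = (75.7 kPa)(54.8 − 31.4 L) = (75.7)(23.4) = 1771 J.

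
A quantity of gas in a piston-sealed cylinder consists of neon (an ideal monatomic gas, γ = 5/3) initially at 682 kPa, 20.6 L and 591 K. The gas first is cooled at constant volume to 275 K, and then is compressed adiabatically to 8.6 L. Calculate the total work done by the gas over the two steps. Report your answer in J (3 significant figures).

W_total ≈ -7750 J

Step 1 (isochoric): W = 0 (constant volume).
After step 1: P = 317.3 kPa (V unchanged).
Step 2 (adiabatic): W = (P₁V₁ − P₂V₂)/(γ−1) = (6537 − 11703)/0.667 = -7749 J.
W_total = 0 − 7749 = -7749 J.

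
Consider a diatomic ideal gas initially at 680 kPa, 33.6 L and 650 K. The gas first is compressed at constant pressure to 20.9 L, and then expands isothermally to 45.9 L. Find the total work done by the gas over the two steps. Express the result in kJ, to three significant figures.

W_total ≈ 2.54 kJ

Step 1 (isobaric): W = PΔV = (680 kPa)(20.9 − 33.6 L) = -8636 J.
After step 1: P = 680 kPa, V = 20.9 L, T = 404.3 K.
Step 2 (isothermal): W = P₁V₁ ln(V₂/V₁) = (14212) ln(45.9/20.9) = 11181 J.
W_total = -8636 + 11181 = 2545 J.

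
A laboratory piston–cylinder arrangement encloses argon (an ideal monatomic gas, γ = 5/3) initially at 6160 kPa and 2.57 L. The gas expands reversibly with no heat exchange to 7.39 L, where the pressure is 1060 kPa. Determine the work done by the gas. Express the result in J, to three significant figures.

Adiabatic: W = (P₁V₁ − P₂V₂)/(γ − 1) with γ = 5/3.
P₁V₁ = 15831 J, P₂V₂ = 7833 J.
W = (15831 − 7833) / 0.6667 = 11997 J.

W ≈ 12000 J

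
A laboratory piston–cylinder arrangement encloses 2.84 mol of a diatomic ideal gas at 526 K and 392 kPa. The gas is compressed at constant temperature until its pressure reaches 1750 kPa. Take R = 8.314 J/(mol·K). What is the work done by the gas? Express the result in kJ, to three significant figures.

W ≈ -18.6 kJ

Isothermal process: W = nRT ln(V₂/V₁) = nRT ln(P₁/P₂).
W = (2.84)(8.314)(526) × ln(392/1750)
  = 12420 × ln(0.224) = 12420 × -1.496
W_by_gas = -18581 J.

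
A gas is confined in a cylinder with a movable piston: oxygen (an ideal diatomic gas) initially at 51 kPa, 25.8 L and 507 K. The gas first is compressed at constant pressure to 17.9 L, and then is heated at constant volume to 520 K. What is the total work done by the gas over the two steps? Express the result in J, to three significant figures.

W_total ≈ -403 J

Step 1 (isobaric): W = PΔV = (51 kPa)(17.9 − 25.8 L) = -402.9 J.
Step 2 (isochoric): W = 0 (constant volume).
W_total = -402.9 + 0 = -402.9 J.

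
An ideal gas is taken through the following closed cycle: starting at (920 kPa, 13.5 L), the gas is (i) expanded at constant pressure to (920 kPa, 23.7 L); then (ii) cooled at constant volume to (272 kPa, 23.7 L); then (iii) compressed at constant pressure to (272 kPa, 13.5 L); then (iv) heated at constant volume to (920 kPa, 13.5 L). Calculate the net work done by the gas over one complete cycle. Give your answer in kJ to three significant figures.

W_net ≈ 6.61 kJ

Constant-volume legs do no work.
W(i) = (920)(23.7 − 13.5) = 9384 J; W(iii) = (272)(13.5 − 23.7) = -2774 J.
W_net = 9384 − 2774 = 6610 J (the clockwise enclosed area).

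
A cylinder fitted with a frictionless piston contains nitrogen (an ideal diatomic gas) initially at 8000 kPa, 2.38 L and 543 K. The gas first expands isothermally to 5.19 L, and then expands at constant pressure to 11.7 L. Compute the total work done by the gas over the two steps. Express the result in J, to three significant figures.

Step 1 (isothermal): W = P₁V₁ ln(V₂/V₁) = (19040) ln(5.19/2.38) = 14844 J.
After step 1: P = 3669 kPa, V = 5.19 L, T = 543 K.
Step 2 (isobaric): W = PΔV = (3669 kPa)(11.7 − 5.19 L) = 23883 J.
W_total = 14844 + 23883 = 38727 J.

W_total ≈ 38700 J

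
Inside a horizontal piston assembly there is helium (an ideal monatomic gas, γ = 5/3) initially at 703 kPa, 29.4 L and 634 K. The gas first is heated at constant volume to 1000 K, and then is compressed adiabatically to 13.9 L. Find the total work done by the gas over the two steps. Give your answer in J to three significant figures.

W_total ≈ -31700 J

Step 1 (isochoric): W = 0 (constant volume).
After step 1: P = 1109 kPa (V unchanged).
Step 2 (adiabatic): W = (P₁V₁ − P₂V₂)/(γ−1) = (32600 − 53716)/0.667 = -31674 J.
W_total = 0 − 31674 = -31674 J.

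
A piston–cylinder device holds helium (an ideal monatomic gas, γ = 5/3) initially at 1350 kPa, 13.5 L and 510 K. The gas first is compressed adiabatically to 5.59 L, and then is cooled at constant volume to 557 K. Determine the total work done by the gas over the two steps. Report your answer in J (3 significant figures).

W_total ≈ -21900 J

Step 1 (adiabatic): W = (P₁V₁ − P₂V₂)/(γ−1) = (18225 − 32806)/0.667 = -21871 J.
Step 2 (isochoric): W = 0 (constant volume).
W_total = -21871 + 0 = -21871 J.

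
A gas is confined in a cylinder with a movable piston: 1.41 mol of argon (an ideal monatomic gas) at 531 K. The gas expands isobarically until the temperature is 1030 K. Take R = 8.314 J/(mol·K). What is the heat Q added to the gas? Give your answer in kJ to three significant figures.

Q ≈ 14.6 kJ

Isobaric: W = nRΔT = (1.41)(8.314)(499) = 5850 J.
ΔU = nCᵥΔT with Cᵥ = 3R/2: ΔU = (1.41)(12.47)(499) = 8774 J.
Q = ΔU + W = 8774 + 5850 = 14624 J.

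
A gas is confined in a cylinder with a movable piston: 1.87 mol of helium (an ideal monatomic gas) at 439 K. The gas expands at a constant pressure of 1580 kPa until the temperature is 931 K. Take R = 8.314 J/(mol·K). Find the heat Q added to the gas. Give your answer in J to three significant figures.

Q ≈ 19100 J

Isobaric: W = nRΔT = (1.87)(8.314)(492) = 7649 J.
ΔU = nCᵥΔT with Cᵥ = 3R/2: ΔU = (1.87)(12.47)(492) = 11474 J.
Q = ΔU + W = 11474 + 7649 = 19123 J.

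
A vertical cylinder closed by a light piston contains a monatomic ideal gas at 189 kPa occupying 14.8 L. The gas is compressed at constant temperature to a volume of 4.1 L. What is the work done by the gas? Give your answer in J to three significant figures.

Isothermal: W = nRT ln(V₂/V₁) = P₁V₁ ln(V₂/V₁).
P₁V₁ = (189 kPa)(14.8 L) = 2797 J.
W = 2797 × ln(4.1/14.8) = 2797 × -1.284
W_by_gas = -3591 J.

W ≈ -3590 J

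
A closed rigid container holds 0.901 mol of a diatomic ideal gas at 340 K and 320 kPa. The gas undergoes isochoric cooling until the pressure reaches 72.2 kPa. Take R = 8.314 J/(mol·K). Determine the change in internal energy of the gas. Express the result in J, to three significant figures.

Constant volume ⇒ W = 0, so Q = ΔU = nCᵥΔT with Cᵥ = 5R/2 = 20.79 J/(mol·K).
At constant V, T₂/T₁ = P₂/P₁ ⇒ ΔT = T₁(P₂/P₁ − 1) = 340·(72.2/320 − 1) = -263.3 K.
ΔU = (0.901)(20.79)(-263.3) = -4931 J.

ΔU ≈ -4930 J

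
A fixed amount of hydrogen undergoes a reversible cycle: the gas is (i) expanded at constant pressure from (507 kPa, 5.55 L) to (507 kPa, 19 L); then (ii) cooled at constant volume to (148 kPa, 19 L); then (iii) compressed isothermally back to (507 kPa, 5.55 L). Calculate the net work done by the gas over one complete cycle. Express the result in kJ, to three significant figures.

Leg (i): W = PΔV = (507)(19 − 5.55) = 6819 J.
Leg (ii): W = 0.
Leg (iii): W = PᵢVᵢ ln(V_f/Vᵢ) = (2812) ln(5.55/19) = -3461 J.
W_net = 6819 − 3461 = 3359 J.

W_net ≈ 3.36 kJ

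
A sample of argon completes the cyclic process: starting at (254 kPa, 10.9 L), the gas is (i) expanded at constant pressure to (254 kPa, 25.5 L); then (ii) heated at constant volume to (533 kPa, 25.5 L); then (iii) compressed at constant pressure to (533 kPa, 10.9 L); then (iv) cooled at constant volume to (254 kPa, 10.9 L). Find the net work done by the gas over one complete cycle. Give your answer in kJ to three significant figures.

Constant-volume legs do no work.
W(i) = (254)(25.5 − 10.9) = 3708 J; W(iii) = (533)(10.9 − 25.5) = -7782 J.
W_net = 3708 − 7782 = -4073 J (the counter-clockwise enclosed area).

W_net ≈ -4.07 kJ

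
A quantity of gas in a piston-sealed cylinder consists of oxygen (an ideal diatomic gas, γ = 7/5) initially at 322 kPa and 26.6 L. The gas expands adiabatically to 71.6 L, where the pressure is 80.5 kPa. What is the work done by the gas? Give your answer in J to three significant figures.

Adiabatic: W = (P₁V₁ − P₂V₂)/(γ − 1) with γ = 7/5.
P₁V₁ = 8565 J, P₂V₂ = 5764 J.
W = (8565 − 5764) / 0.4 = 7004 J.

W ≈ 7000 J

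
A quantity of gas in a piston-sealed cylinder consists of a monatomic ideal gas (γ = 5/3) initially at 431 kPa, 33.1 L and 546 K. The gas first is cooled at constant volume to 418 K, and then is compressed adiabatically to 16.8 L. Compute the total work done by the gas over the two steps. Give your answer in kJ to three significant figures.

Step 1 (isochoric): W = 0 (constant volume).
After step 1: P = 330 kPa (V unchanged).
Step 2 (adiabatic): W = (P₁V₁ − P₂V₂)/(γ−1) = (10922 − 17165)/0.667 = -9364 J.
W_total = 0 − 9364 = -9364 J.

W_total ≈ -9.36 kJ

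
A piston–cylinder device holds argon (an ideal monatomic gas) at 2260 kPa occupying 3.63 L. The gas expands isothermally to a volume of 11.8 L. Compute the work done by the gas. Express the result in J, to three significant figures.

Isothermal: W = nRT ln(V₂/V₁) = P₁V₁ ln(V₂/V₁).
P₁V₁ = (2260 kPa)(3.63 L) = 8204 J.
W = 8204 × ln(11.8/3.63) = 8204 × 1.179
W_by_gas = 9671 J.

W ≈ 9670 J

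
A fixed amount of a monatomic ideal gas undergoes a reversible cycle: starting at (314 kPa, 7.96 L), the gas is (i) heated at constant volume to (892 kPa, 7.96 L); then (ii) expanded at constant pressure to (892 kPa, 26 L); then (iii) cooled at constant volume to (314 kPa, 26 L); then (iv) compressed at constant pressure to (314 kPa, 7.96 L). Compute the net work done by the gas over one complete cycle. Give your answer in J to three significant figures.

Constant-volume legs do no work.
W(ii) = (892)(26 − 7.96) = 16092 J; W(iv) = (314)(7.96 − 26) = -5665 J.
W_net = 16092 − 5665 = 10427 J (the clockwise enclosed area).

W_net ≈ 10400 J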